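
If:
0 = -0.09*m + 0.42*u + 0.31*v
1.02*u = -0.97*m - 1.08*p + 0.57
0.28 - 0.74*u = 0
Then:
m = 3.44444444444444*v + 1.76576576576577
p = -3.09362139917695*v - 1.4154988321655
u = 0.38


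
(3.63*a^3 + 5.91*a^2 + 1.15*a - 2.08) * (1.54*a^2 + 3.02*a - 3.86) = 5.5902*a^5 + 20.064*a^4 + 5.6074*a^3 - 22.5428*a^2 - 10.7206*a + 8.0288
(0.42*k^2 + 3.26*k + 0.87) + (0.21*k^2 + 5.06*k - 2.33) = 0.63*k^2 + 8.32*k - 1.46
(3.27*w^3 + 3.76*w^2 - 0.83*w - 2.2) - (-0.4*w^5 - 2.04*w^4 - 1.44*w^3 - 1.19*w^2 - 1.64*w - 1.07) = 0.4*w^5 + 2.04*w^4 + 4.71*w^3 + 4.95*w^2 + 0.81*w - 1.13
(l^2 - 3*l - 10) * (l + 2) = l^3 - l^2 - 16*l - 20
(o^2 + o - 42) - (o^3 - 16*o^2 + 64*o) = -o^3 + 17*o^2 - 63*o - 42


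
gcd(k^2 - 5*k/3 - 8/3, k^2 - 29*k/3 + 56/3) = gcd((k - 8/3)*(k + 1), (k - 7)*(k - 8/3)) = k - 8/3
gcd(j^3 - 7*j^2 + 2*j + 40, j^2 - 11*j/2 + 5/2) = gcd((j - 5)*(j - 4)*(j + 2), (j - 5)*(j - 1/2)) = j - 5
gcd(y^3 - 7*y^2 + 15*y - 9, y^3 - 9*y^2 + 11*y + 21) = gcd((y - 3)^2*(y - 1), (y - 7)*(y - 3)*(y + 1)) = y - 3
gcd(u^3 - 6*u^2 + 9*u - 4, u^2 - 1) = u - 1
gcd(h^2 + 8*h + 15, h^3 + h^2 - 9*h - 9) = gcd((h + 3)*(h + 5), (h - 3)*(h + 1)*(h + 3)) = h + 3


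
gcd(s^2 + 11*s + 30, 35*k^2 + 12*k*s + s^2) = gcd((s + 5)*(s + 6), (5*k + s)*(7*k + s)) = 1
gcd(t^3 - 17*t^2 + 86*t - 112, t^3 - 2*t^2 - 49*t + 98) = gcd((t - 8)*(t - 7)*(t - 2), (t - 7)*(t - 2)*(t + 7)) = t^2 - 9*t + 14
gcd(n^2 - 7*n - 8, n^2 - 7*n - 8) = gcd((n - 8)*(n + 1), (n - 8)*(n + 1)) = n^2 - 7*n - 8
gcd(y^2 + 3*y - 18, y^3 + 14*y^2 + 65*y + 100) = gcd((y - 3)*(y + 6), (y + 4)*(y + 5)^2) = 1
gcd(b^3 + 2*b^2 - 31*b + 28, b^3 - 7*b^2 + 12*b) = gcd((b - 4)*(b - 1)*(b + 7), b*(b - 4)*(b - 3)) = b - 4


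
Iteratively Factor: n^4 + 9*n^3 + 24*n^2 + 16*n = (n + 4)*(n^3 + 5*n^2 + 4*n) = (n + 4)^2*(n^2 + n) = n*(n + 4)^2*(n + 1)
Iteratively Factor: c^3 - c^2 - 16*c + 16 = (c - 1)*(c^2 - 16) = (c - 1)*(c + 4)*(c - 4)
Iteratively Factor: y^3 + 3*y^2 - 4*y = (y)*(y^2 + 3*y - 4) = y*(y + 4)*(y - 1)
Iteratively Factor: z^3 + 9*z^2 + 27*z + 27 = (z + 3)*(z^2 + 6*z + 9) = (z + 3)^2*(z + 3)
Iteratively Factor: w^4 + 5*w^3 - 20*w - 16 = (w + 4)*(w^3 + w^2 - 4*w - 4) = (w - 2)*(w + 4)*(w^2 + 3*w + 2) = (w - 2)*(w + 2)*(w + 4)*(w + 1)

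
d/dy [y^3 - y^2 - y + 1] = 3*y^2 - 2*y - 1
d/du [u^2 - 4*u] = 2*u - 4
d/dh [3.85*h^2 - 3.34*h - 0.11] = 7.7*h - 3.34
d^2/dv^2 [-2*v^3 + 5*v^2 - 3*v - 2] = 10 - 12*v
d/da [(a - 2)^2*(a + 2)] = (a - 2)*(3*a + 2)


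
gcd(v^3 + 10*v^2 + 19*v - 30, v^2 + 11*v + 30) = v^2 + 11*v + 30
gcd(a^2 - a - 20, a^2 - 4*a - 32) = a + 4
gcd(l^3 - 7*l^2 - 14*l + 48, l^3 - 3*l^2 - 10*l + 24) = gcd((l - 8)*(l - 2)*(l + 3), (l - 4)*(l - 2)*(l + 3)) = l^2 + l - 6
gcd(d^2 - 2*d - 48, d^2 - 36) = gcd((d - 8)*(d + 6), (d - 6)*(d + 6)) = d + 6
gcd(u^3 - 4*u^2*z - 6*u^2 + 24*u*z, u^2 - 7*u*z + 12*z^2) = -u + 4*z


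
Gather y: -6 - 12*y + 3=-12*y - 3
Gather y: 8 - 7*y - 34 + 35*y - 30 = 28*y - 56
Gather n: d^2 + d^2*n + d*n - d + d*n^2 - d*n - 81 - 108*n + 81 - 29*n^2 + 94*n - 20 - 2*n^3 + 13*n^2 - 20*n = d^2 - d - 2*n^3 + n^2*(d - 16) + n*(d^2 - 34) - 20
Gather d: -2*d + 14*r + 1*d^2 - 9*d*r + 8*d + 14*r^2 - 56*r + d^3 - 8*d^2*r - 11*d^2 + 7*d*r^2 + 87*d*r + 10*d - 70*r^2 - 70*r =d^3 + d^2*(-8*r - 10) + d*(7*r^2 + 78*r + 16) - 56*r^2 - 112*r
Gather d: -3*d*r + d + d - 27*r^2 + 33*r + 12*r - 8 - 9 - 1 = d*(2 - 3*r) - 27*r^2 + 45*r - 18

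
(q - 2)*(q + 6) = q^2 + 4*q - 12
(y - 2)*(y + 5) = y^2 + 3*y - 10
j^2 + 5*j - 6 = (j - 1)*(j + 6)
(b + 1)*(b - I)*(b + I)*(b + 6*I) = b^4 + b^3 + 6*I*b^3 + b^2 + 6*I*b^2 + b + 6*I*b + 6*I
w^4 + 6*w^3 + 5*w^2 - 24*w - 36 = (w - 2)*(w + 2)*(w + 3)^2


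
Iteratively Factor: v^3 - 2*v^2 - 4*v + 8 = (v + 2)*(v^2 - 4*v + 4) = (v - 2)*(v + 2)*(v - 2)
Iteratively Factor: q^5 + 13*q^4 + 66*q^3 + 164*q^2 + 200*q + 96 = (q + 4)*(q^4 + 9*q^3 + 30*q^2 + 44*q + 24) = (q + 2)*(q + 4)*(q^3 + 7*q^2 + 16*q + 12) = (q + 2)*(q + 3)*(q + 4)*(q^2 + 4*q + 4) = (q + 2)^2*(q + 3)*(q + 4)*(q + 2)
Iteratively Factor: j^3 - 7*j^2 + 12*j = (j - 4)*(j^2 - 3*j) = (j - 4)*(j - 3)*(j)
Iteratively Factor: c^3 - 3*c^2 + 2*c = (c - 2)*(c^2 - c) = c*(c - 2)*(c - 1)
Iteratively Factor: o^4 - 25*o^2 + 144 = (o - 3)*(o^3 + 3*o^2 - 16*o - 48) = (o - 4)*(o - 3)*(o^2 + 7*o + 12) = (o - 4)*(o - 3)*(o + 3)*(o + 4)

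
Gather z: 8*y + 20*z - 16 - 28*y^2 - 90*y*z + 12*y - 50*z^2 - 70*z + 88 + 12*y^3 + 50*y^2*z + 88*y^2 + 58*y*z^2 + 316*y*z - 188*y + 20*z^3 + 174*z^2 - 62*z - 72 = 12*y^3 + 60*y^2 - 168*y + 20*z^3 + z^2*(58*y + 124) + z*(50*y^2 + 226*y - 112)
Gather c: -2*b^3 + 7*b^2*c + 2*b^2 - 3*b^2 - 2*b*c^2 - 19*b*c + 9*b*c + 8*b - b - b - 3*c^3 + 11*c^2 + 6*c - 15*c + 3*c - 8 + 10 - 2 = -2*b^3 - b^2 + 6*b - 3*c^3 + c^2*(11 - 2*b) + c*(7*b^2 - 10*b - 6)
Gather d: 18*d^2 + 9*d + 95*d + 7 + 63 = 18*d^2 + 104*d + 70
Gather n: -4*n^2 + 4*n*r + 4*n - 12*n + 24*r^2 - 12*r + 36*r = -4*n^2 + n*(4*r - 8) + 24*r^2 + 24*r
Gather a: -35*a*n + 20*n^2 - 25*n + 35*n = -35*a*n + 20*n^2 + 10*n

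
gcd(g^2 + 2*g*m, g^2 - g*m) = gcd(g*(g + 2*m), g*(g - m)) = g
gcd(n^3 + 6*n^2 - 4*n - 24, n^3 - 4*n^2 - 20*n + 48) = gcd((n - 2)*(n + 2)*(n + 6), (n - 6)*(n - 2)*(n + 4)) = n - 2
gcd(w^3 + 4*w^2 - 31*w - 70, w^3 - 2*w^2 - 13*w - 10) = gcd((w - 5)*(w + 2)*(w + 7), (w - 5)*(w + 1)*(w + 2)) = w^2 - 3*w - 10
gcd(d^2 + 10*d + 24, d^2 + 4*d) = d + 4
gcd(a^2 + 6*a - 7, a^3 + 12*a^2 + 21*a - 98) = a + 7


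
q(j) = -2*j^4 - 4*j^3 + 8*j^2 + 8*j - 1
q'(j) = -8*j^3 - 12*j^2 + 16*j + 8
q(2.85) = -137.77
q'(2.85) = -229.06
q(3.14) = -215.26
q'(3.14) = -307.75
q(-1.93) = 14.37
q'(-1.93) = -10.07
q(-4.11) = -191.72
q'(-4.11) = 294.95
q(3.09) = -200.24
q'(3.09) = -293.17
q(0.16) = 0.47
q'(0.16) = 10.22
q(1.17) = 9.16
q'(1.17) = -2.52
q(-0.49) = -2.64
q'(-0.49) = -1.78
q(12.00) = -47137.00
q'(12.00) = -15352.00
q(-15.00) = -86071.00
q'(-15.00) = 24068.00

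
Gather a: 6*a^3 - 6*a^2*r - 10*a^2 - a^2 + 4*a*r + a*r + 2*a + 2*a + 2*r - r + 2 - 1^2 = 6*a^3 + a^2*(-6*r - 11) + a*(5*r + 4) + r + 1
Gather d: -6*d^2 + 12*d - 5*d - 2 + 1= -6*d^2 + 7*d - 1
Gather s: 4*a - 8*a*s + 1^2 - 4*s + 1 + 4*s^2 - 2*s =4*a + 4*s^2 + s*(-8*a - 6) + 2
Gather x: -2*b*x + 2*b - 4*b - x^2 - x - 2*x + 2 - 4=-2*b - x^2 + x*(-2*b - 3) - 2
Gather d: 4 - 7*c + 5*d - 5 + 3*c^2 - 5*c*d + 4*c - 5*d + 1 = 3*c^2 - 5*c*d - 3*c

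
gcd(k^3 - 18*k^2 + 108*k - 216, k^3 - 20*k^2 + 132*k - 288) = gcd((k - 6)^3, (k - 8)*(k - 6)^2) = k^2 - 12*k + 36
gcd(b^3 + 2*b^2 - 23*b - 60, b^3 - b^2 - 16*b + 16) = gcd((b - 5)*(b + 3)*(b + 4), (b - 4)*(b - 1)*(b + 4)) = b + 4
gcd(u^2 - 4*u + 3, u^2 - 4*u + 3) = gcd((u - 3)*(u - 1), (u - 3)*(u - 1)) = u^2 - 4*u + 3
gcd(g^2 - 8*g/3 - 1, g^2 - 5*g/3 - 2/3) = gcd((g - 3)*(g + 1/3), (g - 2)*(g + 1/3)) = g + 1/3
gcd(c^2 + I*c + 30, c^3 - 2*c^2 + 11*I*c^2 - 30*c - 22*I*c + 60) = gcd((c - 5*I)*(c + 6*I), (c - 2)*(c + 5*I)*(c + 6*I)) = c + 6*I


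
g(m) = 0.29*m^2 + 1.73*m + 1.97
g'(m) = 0.58*m + 1.73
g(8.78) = 39.52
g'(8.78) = 6.82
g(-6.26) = 2.50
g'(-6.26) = -1.90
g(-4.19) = -0.19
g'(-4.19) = -0.70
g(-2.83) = -0.60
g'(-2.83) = 0.09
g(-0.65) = 0.97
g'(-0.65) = 1.35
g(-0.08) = 1.83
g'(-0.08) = 1.68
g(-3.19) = -0.60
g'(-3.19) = -0.12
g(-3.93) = -0.35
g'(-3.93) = -0.55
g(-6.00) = 2.03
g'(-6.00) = -1.75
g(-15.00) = 41.27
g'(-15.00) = -6.97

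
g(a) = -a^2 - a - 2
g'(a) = -2*a - 1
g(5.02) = -32.22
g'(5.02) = -11.04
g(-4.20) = -15.44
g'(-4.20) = 7.40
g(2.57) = -11.17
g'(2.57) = -6.14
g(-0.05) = -1.95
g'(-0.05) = -0.90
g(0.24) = -2.30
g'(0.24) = -1.48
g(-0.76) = -1.82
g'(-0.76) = 0.52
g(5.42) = -36.80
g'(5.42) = -11.84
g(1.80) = -7.04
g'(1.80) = -4.60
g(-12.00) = -134.00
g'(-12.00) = 23.00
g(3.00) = -14.00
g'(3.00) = -7.00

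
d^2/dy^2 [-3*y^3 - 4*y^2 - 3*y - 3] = -18*y - 8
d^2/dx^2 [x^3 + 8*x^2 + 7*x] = 6*x + 16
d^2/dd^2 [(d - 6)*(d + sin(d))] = (6 - d)*sin(d) + 2*cos(d) + 2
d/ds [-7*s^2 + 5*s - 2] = 5 - 14*s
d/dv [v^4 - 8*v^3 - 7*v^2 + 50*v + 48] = 4*v^3 - 24*v^2 - 14*v + 50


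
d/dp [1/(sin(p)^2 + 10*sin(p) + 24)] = -2*(sin(p) + 5)*cos(p)/(sin(p)^2 + 10*sin(p) + 24)^2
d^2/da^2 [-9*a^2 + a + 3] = -18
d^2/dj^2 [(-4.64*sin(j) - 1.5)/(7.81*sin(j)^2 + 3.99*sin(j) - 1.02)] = (283.021904*sin(j)^5 + 221.385384*sin(j)^4 - 204.03625*sin(j)^3 - 458.403678*sin(j)^2 - 491.303952*sin(j) - 109.426644)/(7.81*sin(j)^2 + 3.99*sin(j) - 1.02)^3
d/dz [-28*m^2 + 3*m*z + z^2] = 3*m + 2*z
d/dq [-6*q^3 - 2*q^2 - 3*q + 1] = -18*q^2 - 4*q - 3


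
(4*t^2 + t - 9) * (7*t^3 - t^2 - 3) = 28*t^5 + 3*t^4 - 64*t^3 - 3*t^2 - 3*t + 27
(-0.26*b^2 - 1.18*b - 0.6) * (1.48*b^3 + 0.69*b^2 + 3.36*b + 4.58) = -0.3848*b^5 - 1.9258*b^4 - 2.5758*b^3 - 5.5696*b^2 - 7.4204*b - 2.748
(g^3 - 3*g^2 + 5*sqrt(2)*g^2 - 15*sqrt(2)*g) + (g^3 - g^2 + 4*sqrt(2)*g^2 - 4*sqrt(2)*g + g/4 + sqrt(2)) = 2*g^3 - 4*g^2 + 9*sqrt(2)*g^2 - 19*sqrt(2)*g + g/4 + sqrt(2)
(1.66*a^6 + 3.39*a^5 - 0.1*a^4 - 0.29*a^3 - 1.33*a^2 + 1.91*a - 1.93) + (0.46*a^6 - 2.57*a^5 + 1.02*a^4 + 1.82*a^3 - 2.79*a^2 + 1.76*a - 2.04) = 2.12*a^6 + 0.82*a^5 + 0.92*a^4 + 1.53*a^3 - 4.12*a^2 + 3.67*a - 3.97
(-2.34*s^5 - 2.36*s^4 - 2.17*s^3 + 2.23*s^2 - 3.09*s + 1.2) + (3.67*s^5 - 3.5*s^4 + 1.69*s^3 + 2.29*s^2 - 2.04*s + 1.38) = 1.33*s^5 - 5.86*s^4 - 0.48*s^3 + 4.52*s^2 - 5.13*s + 2.58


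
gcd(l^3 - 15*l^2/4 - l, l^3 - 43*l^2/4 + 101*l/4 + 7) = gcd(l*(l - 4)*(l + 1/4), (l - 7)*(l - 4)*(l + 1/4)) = l^2 - 15*l/4 - 1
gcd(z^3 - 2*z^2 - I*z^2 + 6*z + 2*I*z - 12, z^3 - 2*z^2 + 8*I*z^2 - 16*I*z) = z - 2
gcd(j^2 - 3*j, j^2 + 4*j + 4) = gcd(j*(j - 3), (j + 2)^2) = 1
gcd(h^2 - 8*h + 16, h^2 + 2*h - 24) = h - 4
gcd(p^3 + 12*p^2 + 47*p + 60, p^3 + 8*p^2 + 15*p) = p^2 + 8*p + 15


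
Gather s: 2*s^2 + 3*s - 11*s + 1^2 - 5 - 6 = 2*s^2 - 8*s - 10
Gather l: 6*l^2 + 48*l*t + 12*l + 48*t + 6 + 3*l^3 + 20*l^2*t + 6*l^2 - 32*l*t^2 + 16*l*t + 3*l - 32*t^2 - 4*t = 3*l^3 + l^2*(20*t + 12) + l*(-32*t^2 + 64*t + 15) - 32*t^2 + 44*t + 6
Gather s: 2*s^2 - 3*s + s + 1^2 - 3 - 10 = 2*s^2 - 2*s - 12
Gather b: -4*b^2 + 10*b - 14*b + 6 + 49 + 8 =-4*b^2 - 4*b + 63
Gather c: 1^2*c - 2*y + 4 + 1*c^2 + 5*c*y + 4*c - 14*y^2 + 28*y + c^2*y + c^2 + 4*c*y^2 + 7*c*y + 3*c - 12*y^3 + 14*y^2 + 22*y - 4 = c^2*(y + 2) + c*(4*y^2 + 12*y + 8) - 12*y^3 + 48*y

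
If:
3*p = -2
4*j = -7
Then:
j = -7/4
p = -2/3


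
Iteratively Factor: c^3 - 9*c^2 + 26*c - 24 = (c - 4)*(c^2 - 5*c + 6) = (c - 4)*(c - 3)*(c - 2)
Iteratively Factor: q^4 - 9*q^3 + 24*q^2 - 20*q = (q - 2)*(q^3 - 7*q^2 + 10*q) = (q - 2)^2*(q^2 - 5*q) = q*(q - 2)^2*(q - 5)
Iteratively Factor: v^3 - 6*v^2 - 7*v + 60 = (v - 4)*(v^2 - 2*v - 15) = (v - 5)*(v - 4)*(v + 3)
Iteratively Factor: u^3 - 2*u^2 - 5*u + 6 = (u + 2)*(u^2 - 4*u + 3) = (u - 1)*(u + 2)*(u - 3)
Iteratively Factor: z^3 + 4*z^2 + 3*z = (z)*(z^2 + 4*z + 3) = z*(z + 1)*(z + 3)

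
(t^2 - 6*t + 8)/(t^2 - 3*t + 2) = (t - 4)/(t - 1)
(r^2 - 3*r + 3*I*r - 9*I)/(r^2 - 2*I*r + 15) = (r - 3)/(r - 5*I)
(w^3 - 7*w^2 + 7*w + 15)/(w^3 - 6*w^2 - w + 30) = (w + 1)/(w + 2)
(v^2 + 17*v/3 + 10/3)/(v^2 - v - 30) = (v + 2/3)/(v - 6)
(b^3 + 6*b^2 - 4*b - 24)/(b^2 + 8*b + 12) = b - 2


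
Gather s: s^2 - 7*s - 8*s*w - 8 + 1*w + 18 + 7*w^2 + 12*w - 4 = s^2 + s*(-8*w - 7) + 7*w^2 + 13*w + 6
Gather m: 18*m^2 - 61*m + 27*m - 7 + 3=18*m^2 - 34*m - 4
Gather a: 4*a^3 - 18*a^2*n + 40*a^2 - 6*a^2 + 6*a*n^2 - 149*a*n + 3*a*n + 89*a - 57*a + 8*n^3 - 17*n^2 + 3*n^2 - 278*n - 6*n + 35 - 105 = 4*a^3 + a^2*(34 - 18*n) + a*(6*n^2 - 146*n + 32) + 8*n^3 - 14*n^2 - 284*n - 70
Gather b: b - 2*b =-b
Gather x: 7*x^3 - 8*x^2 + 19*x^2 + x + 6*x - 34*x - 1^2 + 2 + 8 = 7*x^3 + 11*x^2 - 27*x + 9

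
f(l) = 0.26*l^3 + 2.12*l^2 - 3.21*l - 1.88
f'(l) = 0.78*l^2 + 4.24*l - 3.21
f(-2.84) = 18.38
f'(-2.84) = -8.96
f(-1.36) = 5.75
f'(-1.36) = -7.53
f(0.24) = -2.52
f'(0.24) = -2.15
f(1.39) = -1.55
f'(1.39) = 4.19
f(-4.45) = 31.47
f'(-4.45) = -6.63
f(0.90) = -2.86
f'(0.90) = 1.24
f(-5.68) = 37.10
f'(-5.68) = -2.13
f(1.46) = -1.24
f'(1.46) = 4.64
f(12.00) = 714.16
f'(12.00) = 159.99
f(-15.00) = -354.23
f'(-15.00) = 108.69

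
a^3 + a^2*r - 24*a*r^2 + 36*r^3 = (a - 3*r)*(a - 2*r)*(a + 6*r)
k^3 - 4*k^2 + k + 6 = (k - 3)*(k - 2)*(k + 1)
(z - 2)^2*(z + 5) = z^3 + z^2 - 16*z + 20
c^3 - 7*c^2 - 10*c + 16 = (c - 8)*(c - 1)*(c + 2)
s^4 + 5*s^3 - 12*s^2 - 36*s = s*(s - 3)*(s + 2)*(s + 6)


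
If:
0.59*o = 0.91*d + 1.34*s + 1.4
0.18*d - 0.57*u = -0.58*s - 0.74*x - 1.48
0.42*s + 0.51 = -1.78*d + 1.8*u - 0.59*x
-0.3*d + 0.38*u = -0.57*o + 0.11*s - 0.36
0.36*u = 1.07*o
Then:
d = -0.47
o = -0.35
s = -0.88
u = -1.05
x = -2.00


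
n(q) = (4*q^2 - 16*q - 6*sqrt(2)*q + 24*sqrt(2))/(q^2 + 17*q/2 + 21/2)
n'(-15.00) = 1.06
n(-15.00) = 12.05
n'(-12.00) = 2.79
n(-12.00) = 17.21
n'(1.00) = -1.18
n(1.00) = 0.67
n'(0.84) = -1.46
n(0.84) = 0.88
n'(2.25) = -0.18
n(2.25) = -0.03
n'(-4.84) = 14.34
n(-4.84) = -34.12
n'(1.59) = -0.53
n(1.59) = 0.19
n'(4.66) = 0.15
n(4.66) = 0.09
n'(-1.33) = -498.95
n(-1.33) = 76.34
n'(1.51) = -0.59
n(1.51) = 0.24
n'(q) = (-2*q - 17/2)*(4*q^2 - 16*q - 6*sqrt(2)*q + 24*sqrt(2))/(q^2 + 17*q/2 + 21/2)^2 + (8*q - 16 - 6*sqrt(2))/(q^2 + 17*q/2 + 21/2)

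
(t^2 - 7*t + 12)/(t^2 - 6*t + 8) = (t - 3)/(t - 2)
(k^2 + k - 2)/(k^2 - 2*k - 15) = (-k^2 - k + 2)/(-k^2 + 2*k + 15)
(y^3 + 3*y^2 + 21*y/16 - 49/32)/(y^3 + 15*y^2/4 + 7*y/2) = (8*y^2 + 10*y - 7)/(8*y*(y + 2))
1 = 1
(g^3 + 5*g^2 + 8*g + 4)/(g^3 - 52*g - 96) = (g^2 + 3*g + 2)/(g^2 - 2*g - 48)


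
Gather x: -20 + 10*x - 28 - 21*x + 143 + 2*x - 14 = 81 - 9*x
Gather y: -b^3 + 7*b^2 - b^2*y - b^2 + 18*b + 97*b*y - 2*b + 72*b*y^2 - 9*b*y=-b^3 + 6*b^2 + 72*b*y^2 + 16*b + y*(-b^2 + 88*b)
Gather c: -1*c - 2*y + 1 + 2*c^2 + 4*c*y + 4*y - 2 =2*c^2 + c*(4*y - 1) + 2*y - 1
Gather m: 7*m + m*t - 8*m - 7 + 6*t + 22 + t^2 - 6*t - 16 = m*(t - 1) + t^2 - 1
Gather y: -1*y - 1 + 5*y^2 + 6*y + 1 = 5*y^2 + 5*y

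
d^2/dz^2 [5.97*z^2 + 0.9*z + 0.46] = 11.9400000000000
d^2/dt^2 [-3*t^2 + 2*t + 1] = -6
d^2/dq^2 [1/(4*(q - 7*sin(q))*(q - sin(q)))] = (-2*q^3*sin(q) - 9*q^2*sin(q)^2 - 12*q^2*cos(q) + 30*q^2 + 42*q*sin(q)^3 + 60*q*sin(q)*cos(q) - 96*q*sin(q) - 49*sin(q)^4 - 84*sin(q)^2*cos(q) + 102*sin(q)^2)/((q - 7*sin(q))^3*(q - sin(q))^3)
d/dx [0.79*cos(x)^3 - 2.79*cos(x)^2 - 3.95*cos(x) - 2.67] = (-2.37*cos(x)^2 + 5.58*cos(x) + 3.95)*sin(x)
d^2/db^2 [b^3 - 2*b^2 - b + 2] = 6*b - 4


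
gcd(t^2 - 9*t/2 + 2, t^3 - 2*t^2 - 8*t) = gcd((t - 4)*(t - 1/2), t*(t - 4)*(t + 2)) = t - 4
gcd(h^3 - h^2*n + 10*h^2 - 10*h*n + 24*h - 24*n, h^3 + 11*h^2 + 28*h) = h + 4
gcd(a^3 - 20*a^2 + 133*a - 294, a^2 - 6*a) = a - 6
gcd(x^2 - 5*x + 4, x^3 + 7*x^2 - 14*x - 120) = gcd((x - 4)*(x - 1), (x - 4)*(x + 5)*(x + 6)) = x - 4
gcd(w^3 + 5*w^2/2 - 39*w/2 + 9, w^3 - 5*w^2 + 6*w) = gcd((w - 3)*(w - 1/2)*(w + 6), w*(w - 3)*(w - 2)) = w - 3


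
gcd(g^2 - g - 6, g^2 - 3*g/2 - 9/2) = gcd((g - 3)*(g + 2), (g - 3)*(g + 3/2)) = g - 3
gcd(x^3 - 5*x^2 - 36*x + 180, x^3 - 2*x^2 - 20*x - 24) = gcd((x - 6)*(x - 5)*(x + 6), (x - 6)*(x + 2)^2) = x - 6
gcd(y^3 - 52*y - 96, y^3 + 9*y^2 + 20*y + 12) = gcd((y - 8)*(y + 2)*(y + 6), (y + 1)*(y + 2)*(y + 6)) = y^2 + 8*y + 12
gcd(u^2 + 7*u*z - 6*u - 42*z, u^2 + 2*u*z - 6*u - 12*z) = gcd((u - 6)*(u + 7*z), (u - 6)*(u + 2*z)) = u - 6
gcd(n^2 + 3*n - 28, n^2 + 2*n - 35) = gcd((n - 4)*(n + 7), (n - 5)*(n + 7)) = n + 7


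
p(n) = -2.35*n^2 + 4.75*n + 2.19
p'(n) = 4.75 - 4.7*n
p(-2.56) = -25.37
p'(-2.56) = 16.78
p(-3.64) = -46.24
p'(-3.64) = 21.86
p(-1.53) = -10.58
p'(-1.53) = 11.94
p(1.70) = 3.47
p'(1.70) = -3.24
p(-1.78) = -13.71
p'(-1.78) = 13.12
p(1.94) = 2.56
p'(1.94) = -4.37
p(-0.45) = -0.42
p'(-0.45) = 6.86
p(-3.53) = -43.86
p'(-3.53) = 21.34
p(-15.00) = -597.81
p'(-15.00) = 75.25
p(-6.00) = -110.91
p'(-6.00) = 32.95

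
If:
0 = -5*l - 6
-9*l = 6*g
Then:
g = 9/5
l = -6/5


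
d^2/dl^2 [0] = 0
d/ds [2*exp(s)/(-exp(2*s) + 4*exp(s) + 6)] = 2*(exp(2*s) + 6)*exp(s)/(exp(4*s) - 8*exp(3*s) + 4*exp(2*s) + 48*exp(s) + 36)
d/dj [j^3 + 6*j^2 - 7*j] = 3*j^2 + 12*j - 7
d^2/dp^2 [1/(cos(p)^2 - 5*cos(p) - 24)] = (4*sin(p)^4 - 123*sin(p)^2 - 405*cos(p)/4 - 15*cos(3*p)/4 + 21)/(sin(p)^2 + 5*cos(p) + 23)^3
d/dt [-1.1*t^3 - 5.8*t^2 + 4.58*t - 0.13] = -3.3*t^2 - 11.6*t + 4.58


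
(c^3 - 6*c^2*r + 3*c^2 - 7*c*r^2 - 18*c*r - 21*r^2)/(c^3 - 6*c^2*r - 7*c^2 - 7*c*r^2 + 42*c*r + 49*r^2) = (c + 3)/(c - 7)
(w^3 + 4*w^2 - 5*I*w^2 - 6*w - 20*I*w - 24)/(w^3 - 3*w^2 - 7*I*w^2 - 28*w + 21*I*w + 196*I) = (w^2 - 5*I*w - 6)/(w^2 - 7*w*(1 + I) + 49*I)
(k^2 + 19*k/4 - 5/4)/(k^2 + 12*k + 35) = (k - 1/4)/(k + 7)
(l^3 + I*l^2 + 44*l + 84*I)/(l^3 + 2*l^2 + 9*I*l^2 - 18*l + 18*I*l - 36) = (l^2 - 5*I*l + 14)/(l^2 + l*(2 + 3*I) + 6*I)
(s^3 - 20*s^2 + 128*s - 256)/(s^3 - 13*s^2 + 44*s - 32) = (s - 8)/(s - 1)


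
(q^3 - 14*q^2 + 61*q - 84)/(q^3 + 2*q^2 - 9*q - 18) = (q^2 - 11*q + 28)/(q^2 + 5*q + 6)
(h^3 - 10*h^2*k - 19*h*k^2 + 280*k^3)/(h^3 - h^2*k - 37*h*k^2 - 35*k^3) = (h - 8*k)/(h + k)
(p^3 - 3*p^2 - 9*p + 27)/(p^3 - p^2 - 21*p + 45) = (p + 3)/(p + 5)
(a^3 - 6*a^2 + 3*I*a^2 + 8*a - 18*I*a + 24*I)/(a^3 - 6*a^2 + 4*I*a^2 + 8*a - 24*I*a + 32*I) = (a + 3*I)/(a + 4*I)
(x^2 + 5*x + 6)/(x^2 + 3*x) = (x + 2)/x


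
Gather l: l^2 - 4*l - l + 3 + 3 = l^2 - 5*l + 6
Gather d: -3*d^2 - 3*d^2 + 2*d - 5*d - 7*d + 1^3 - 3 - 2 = -6*d^2 - 10*d - 4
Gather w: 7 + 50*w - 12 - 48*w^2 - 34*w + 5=-48*w^2 + 16*w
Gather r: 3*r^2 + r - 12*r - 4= 3*r^2 - 11*r - 4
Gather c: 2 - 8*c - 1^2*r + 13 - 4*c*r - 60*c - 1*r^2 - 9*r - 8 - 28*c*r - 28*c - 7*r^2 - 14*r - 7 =c*(-32*r - 96) - 8*r^2 - 24*r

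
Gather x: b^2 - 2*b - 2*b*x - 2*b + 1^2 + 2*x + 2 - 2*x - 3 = b^2 - 2*b*x - 4*b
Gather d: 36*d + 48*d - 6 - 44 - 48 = 84*d - 98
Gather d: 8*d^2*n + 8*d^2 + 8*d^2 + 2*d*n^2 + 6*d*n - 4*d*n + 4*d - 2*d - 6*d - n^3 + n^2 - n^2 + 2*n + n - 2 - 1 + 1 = d^2*(8*n + 16) + d*(2*n^2 + 2*n - 4) - n^3 + 3*n - 2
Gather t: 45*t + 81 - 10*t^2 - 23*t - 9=-10*t^2 + 22*t + 72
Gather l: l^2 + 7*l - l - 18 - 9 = l^2 + 6*l - 27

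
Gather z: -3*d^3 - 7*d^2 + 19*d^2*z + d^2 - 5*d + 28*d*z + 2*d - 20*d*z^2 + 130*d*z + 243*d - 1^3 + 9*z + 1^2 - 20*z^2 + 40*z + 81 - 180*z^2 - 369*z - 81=-3*d^3 - 6*d^2 + 240*d + z^2*(-20*d - 200) + z*(19*d^2 + 158*d - 320)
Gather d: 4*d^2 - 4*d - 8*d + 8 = 4*d^2 - 12*d + 8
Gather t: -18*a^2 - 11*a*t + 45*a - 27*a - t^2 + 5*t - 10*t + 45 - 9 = -18*a^2 + 18*a - t^2 + t*(-11*a - 5) + 36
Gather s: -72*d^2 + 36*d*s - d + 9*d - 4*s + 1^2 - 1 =-72*d^2 + 8*d + s*(36*d - 4)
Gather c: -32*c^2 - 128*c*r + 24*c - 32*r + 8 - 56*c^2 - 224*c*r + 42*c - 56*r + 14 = -88*c^2 + c*(66 - 352*r) - 88*r + 22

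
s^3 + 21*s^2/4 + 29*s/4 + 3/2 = (s + 1/4)*(s + 2)*(s + 3)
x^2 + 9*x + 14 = (x + 2)*(x + 7)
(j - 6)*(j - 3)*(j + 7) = j^3 - 2*j^2 - 45*j + 126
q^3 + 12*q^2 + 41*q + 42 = (q + 2)*(q + 3)*(q + 7)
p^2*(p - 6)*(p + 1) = p^4 - 5*p^3 - 6*p^2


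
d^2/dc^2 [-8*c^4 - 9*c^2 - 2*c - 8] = -96*c^2 - 18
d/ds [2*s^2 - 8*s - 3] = 4*s - 8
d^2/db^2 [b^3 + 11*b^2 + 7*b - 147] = 6*b + 22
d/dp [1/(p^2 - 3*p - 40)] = (3 - 2*p)/(-p^2 + 3*p + 40)^2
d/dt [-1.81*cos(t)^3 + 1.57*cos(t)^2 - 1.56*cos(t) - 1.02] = (5.43*cos(t)^2 - 3.14*cos(t) + 1.56)*sin(t)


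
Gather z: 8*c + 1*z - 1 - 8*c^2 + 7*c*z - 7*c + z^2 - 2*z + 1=-8*c^2 + c + z^2 + z*(7*c - 1)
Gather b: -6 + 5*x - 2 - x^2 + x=-x^2 + 6*x - 8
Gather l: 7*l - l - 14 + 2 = 6*l - 12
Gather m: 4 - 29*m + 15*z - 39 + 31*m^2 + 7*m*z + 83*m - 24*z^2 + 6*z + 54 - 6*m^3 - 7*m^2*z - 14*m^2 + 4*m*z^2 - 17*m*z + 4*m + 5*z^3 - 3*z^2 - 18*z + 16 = -6*m^3 + m^2*(17 - 7*z) + m*(4*z^2 - 10*z + 58) + 5*z^3 - 27*z^2 + 3*z + 35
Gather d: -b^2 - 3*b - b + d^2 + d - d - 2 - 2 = -b^2 - 4*b + d^2 - 4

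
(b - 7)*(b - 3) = b^2 - 10*b + 21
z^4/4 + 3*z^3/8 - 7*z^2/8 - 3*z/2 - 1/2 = (z/4 + 1/4)*(z - 2)*(z + 1/2)*(z + 2)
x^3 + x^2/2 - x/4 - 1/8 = (x - 1/2)*(x + 1/2)^2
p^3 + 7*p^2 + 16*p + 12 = (p + 2)^2*(p + 3)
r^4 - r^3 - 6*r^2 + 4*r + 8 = (r - 2)^2*(r + 1)*(r + 2)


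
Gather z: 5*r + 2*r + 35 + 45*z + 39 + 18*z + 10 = 7*r + 63*z + 84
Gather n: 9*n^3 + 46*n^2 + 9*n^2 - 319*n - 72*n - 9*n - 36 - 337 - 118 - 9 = 9*n^3 + 55*n^2 - 400*n - 500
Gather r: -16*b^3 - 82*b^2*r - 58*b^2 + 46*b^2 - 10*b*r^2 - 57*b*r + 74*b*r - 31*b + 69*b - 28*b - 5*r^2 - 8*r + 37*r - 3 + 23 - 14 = -16*b^3 - 12*b^2 + 10*b + r^2*(-10*b - 5) + r*(-82*b^2 + 17*b + 29) + 6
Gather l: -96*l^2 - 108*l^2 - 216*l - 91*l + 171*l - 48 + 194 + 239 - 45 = -204*l^2 - 136*l + 340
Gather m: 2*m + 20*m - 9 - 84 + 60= 22*m - 33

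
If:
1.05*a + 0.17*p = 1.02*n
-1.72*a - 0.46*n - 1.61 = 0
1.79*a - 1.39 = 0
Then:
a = 0.78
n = -6.40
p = -43.22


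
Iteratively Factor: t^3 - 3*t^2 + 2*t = (t - 1)*(t^2 - 2*t) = (t - 2)*(t - 1)*(t)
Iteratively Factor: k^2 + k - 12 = (k - 3)*(k + 4)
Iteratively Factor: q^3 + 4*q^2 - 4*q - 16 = (q + 2)*(q^2 + 2*q - 8) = (q + 2)*(q + 4)*(q - 2)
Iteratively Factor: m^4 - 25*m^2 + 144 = (m - 3)*(m^3 + 3*m^2 - 16*m - 48) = (m - 3)*(m + 4)*(m^2 - m - 12) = (m - 3)*(m + 3)*(m + 4)*(m - 4)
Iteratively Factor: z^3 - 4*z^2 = (z)*(z^2 - 4*z) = z^2*(z - 4)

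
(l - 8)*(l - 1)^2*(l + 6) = l^4 - 4*l^3 - 43*l^2 + 94*l - 48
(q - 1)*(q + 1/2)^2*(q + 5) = q^4 + 5*q^3 - 3*q^2/4 - 4*q - 5/4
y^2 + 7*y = y*(y + 7)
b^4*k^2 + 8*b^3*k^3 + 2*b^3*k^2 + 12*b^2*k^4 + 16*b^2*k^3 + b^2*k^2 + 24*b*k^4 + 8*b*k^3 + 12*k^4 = (b + 2*k)*(b + 6*k)*(b*k + k)^2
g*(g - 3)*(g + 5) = g^3 + 2*g^2 - 15*g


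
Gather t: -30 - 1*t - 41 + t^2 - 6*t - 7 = t^2 - 7*t - 78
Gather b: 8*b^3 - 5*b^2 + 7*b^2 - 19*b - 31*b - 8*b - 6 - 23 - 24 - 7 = 8*b^3 + 2*b^2 - 58*b - 60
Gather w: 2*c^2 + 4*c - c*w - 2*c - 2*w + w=2*c^2 + 2*c + w*(-c - 1)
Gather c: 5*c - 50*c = -45*c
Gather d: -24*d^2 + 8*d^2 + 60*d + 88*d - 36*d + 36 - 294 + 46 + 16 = -16*d^2 + 112*d - 196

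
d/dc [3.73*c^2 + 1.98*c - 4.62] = 7.46*c + 1.98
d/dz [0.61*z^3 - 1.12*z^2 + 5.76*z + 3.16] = 1.83*z^2 - 2.24*z + 5.76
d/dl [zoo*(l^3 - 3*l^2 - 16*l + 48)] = zoo*(l^2 + l + 1)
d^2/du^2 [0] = 0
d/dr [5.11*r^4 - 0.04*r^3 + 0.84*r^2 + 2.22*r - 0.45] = 20.44*r^3 - 0.12*r^2 + 1.68*r + 2.22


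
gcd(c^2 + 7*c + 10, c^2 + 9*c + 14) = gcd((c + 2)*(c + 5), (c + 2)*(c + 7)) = c + 2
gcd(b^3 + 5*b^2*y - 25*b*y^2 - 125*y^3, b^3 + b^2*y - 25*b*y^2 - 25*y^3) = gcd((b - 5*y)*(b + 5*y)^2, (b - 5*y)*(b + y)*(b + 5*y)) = -b^2 + 25*y^2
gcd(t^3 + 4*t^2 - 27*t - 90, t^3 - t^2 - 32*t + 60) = t^2 + t - 30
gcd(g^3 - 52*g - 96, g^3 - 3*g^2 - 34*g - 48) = g^2 - 6*g - 16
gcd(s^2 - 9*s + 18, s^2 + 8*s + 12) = 1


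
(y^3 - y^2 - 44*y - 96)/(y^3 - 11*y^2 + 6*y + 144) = (y + 4)/(y - 6)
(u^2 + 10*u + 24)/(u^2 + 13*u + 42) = (u + 4)/(u + 7)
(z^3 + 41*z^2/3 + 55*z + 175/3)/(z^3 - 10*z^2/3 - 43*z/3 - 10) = (z^2 + 12*z + 35)/(z^2 - 5*z - 6)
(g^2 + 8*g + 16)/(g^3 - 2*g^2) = (g^2 + 8*g + 16)/(g^2*(g - 2))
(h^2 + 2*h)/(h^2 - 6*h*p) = (h + 2)/(h - 6*p)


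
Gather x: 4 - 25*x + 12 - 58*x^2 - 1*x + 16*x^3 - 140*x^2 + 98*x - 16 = 16*x^3 - 198*x^2 + 72*x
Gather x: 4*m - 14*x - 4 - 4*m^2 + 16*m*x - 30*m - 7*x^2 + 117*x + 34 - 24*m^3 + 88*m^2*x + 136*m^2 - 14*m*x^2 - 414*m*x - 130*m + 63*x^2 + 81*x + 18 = -24*m^3 + 132*m^2 - 156*m + x^2*(56 - 14*m) + x*(88*m^2 - 398*m + 184) + 48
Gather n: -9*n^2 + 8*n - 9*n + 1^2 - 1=-9*n^2 - n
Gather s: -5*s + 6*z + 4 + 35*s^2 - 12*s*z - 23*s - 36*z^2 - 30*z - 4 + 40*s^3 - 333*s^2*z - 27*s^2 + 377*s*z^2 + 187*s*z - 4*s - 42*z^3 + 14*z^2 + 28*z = 40*s^3 + s^2*(8 - 333*z) + s*(377*z^2 + 175*z - 32) - 42*z^3 - 22*z^2 + 4*z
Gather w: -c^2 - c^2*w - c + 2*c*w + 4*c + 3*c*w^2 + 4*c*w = -c^2 + 3*c*w^2 + 3*c + w*(-c^2 + 6*c)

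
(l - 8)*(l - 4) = l^2 - 12*l + 32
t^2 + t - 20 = (t - 4)*(t + 5)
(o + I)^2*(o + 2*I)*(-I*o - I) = -I*o^4 + 4*o^3 - I*o^3 + 4*o^2 + 5*I*o^2 - 2*o + 5*I*o - 2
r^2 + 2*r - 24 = (r - 4)*(r + 6)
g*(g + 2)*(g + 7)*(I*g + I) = I*g^4 + 10*I*g^3 + 23*I*g^2 + 14*I*g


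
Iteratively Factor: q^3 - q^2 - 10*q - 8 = (q - 4)*(q^2 + 3*q + 2) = (q - 4)*(q + 2)*(q + 1)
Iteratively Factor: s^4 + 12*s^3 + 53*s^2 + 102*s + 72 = (s + 3)*(s^3 + 9*s^2 + 26*s + 24) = (s + 2)*(s + 3)*(s^2 + 7*s + 12) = (s + 2)*(s + 3)*(s + 4)*(s + 3)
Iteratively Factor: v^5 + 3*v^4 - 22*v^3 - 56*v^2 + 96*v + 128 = (v + 4)*(v^4 - v^3 - 18*v^2 + 16*v + 32) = (v + 4)^2*(v^3 - 5*v^2 + 2*v + 8) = (v - 2)*(v + 4)^2*(v^2 - 3*v - 4) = (v - 2)*(v + 1)*(v + 4)^2*(v - 4)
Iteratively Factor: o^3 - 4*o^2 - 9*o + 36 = (o - 3)*(o^2 - o - 12) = (o - 4)*(o - 3)*(o + 3)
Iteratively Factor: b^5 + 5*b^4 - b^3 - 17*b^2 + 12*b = (b - 1)*(b^4 + 6*b^3 + 5*b^2 - 12*b) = (b - 1)*(b + 4)*(b^3 + 2*b^2 - 3*b) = (b - 1)^2*(b + 4)*(b^2 + 3*b) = (b - 1)^2*(b + 3)*(b + 4)*(b)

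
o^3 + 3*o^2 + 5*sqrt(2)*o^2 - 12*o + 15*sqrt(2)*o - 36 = (o + 3)*(o - sqrt(2))*(o + 6*sqrt(2))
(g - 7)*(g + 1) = g^2 - 6*g - 7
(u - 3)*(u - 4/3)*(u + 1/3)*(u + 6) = u^4 + 2*u^3 - 193*u^2/9 + 50*u/3 + 8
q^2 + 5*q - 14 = (q - 2)*(q + 7)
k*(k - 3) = k^2 - 3*k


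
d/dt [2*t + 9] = 2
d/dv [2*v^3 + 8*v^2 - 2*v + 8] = 6*v^2 + 16*v - 2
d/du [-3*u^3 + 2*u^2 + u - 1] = -9*u^2 + 4*u + 1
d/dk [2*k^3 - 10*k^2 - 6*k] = 6*k^2 - 20*k - 6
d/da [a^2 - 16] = 2*a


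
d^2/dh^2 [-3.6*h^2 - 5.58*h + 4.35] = -7.20000000000000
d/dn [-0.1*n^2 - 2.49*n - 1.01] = -0.2*n - 2.49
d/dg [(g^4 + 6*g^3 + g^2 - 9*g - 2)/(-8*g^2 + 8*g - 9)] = (-16*g^5 - 24*g^4 + 60*g^3 - 226*g^2 - 50*g + 97)/(64*g^4 - 128*g^3 + 208*g^2 - 144*g + 81)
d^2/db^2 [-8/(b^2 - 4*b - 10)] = 16*(-b^2 + 4*b + 4*(b - 2)^2 + 10)/(-b^2 + 4*b + 10)^3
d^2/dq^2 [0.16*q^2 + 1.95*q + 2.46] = 0.320000000000000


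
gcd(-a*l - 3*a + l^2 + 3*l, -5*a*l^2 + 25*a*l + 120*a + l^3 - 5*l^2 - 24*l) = l + 3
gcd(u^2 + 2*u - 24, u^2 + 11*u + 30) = u + 6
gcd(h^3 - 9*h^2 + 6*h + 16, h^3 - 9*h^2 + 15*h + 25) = h + 1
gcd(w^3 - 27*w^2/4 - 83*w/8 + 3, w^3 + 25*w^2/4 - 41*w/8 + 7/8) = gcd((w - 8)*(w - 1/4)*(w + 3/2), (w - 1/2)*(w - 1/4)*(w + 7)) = w - 1/4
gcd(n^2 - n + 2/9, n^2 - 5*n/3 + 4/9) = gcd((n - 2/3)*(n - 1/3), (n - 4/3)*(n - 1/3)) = n - 1/3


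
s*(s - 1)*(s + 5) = s^3 + 4*s^2 - 5*s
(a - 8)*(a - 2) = a^2 - 10*a + 16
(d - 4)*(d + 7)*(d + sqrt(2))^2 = d^4 + 2*sqrt(2)*d^3 + 3*d^3 - 26*d^2 + 6*sqrt(2)*d^2 - 56*sqrt(2)*d + 6*d - 56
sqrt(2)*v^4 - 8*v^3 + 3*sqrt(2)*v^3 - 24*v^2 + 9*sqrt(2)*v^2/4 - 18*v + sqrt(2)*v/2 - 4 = (v + 1/2)*(v + 2)*(v - 4*sqrt(2))*(sqrt(2)*v + sqrt(2)/2)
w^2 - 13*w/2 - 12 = (w - 8)*(w + 3/2)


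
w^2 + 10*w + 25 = (w + 5)^2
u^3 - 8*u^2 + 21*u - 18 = (u - 3)^2*(u - 2)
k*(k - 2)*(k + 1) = k^3 - k^2 - 2*k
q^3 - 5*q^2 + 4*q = q*(q - 4)*(q - 1)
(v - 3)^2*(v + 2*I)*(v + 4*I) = v^4 - 6*v^3 + 6*I*v^3 + v^2 - 36*I*v^2 + 48*v + 54*I*v - 72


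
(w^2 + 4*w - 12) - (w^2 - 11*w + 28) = 15*w - 40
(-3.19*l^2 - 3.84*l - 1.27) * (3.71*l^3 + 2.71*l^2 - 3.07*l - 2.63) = -11.8349*l^5 - 22.8913*l^4 - 5.3248*l^3 + 16.7368*l^2 + 13.9981*l + 3.3401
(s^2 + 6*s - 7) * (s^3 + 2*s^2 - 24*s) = s^5 + 8*s^4 - 19*s^3 - 158*s^2 + 168*s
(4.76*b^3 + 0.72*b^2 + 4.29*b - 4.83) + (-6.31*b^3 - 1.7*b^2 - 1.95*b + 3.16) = -1.55*b^3 - 0.98*b^2 + 2.34*b - 1.67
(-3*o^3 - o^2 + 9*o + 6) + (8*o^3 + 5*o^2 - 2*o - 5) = 5*o^3 + 4*o^2 + 7*o + 1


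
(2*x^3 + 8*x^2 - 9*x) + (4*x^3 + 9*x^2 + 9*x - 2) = 6*x^3 + 17*x^2 - 2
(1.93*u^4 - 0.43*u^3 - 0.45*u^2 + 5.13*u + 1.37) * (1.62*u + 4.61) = 3.1266*u^5 + 8.2007*u^4 - 2.7113*u^3 + 6.2361*u^2 + 25.8687*u + 6.3157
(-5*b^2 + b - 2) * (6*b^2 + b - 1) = -30*b^4 + b^3 - 6*b^2 - 3*b + 2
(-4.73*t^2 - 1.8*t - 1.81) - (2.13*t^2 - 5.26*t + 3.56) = -6.86*t^2 + 3.46*t - 5.37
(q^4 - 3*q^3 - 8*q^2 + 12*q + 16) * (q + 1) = q^5 - 2*q^4 - 11*q^3 + 4*q^2 + 28*q + 16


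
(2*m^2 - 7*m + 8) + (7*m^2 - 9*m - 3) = 9*m^2 - 16*m + 5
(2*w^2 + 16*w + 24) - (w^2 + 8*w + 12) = w^2 + 8*w + 12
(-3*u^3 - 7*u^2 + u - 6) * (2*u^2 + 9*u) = -6*u^5 - 41*u^4 - 61*u^3 - 3*u^2 - 54*u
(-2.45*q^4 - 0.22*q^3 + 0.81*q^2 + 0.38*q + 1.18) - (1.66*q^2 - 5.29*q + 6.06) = -2.45*q^4 - 0.22*q^3 - 0.85*q^2 + 5.67*q - 4.88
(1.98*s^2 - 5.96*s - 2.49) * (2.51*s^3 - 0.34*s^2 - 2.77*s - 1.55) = 4.9698*s^5 - 15.6328*s^4 - 9.7081*s^3 + 14.2868*s^2 + 16.1353*s + 3.8595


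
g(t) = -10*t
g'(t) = -10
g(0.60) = -6.00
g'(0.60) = -10.00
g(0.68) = -6.80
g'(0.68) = -10.00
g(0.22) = -2.20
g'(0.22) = -10.00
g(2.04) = -20.40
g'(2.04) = -10.00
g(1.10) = -11.00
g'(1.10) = -10.00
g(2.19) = -21.90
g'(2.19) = -10.00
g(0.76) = -7.60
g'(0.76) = -10.00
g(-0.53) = 5.30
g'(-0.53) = -10.00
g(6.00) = -60.00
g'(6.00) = -10.00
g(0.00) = 0.00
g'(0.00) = -10.00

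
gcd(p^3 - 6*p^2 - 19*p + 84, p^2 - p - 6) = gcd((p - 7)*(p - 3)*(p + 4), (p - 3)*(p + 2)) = p - 3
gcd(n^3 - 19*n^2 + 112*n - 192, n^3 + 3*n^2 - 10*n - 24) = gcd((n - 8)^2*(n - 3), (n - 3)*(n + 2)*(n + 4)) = n - 3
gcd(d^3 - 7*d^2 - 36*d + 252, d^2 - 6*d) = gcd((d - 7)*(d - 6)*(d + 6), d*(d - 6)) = d - 6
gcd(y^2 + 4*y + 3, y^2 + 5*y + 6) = y + 3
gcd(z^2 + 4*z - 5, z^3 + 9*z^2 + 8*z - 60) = z + 5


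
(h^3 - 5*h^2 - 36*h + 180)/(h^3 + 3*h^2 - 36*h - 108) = (h - 5)/(h + 3)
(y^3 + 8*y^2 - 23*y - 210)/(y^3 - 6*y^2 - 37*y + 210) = (y + 7)/(y - 7)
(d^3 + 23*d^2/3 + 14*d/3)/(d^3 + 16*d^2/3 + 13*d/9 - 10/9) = 3*d*(d + 7)/(3*d^2 + 14*d - 5)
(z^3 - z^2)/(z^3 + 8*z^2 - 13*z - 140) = z^2*(z - 1)/(z^3 + 8*z^2 - 13*z - 140)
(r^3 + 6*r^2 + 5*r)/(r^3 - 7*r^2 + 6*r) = (r^2 + 6*r + 5)/(r^2 - 7*r + 6)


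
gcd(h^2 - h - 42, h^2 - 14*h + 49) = h - 7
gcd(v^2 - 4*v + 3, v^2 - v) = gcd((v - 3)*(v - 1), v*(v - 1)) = v - 1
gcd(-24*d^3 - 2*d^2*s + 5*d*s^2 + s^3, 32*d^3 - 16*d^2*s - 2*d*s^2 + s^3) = -8*d^2 + 2*d*s + s^2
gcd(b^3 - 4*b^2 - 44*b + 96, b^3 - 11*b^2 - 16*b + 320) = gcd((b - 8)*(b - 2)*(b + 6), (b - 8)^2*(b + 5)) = b - 8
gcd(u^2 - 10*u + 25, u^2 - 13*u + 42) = 1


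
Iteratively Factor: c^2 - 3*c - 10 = (c - 5)*(c + 2)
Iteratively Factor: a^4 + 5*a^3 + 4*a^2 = (a)*(a^3 + 5*a^2 + 4*a) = a*(a + 4)*(a^2 + a) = a^2*(a + 4)*(a + 1)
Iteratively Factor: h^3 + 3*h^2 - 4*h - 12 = (h + 3)*(h^2 - 4) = (h - 2)*(h + 3)*(h + 2)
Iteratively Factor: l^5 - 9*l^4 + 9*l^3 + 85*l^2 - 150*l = (l - 2)*(l^4 - 7*l^3 - 5*l^2 + 75*l) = (l - 5)*(l - 2)*(l^3 - 2*l^2 - 15*l) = l*(l - 5)*(l - 2)*(l^2 - 2*l - 15) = l*(l - 5)^2*(l - 2)*(l + 3)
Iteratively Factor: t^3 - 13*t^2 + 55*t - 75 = (t - 3)*(t^2 - 10*t + 25) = (t - 5)*(t - 3)*(t - 5)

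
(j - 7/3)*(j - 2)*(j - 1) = j^3 - 16*j^2/3 + 9*j - 14/3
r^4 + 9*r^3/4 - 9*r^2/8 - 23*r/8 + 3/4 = (r - 1)*(r - 1/4)*(r + 3/2)*(r + 2)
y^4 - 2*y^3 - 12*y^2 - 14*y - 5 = (y - 5)*(y + 1)^3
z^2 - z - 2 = (z - 2)*(z + 1)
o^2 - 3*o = o*(o - 3)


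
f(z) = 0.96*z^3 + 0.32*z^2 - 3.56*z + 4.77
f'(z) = 2.88*z^2 + 0.64*z - 3.56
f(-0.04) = 4.91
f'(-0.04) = -3.58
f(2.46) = 12.24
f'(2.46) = 15.44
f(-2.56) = -0.13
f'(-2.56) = 13.68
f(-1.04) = 7.74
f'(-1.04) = -1.11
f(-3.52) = -20.60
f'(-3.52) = 29.87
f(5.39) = 145.21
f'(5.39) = 83.56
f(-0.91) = 7.55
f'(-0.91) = -1.76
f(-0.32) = 5.91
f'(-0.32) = -3.47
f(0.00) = 4.77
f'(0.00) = -3.56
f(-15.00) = -3109.83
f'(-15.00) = 634.84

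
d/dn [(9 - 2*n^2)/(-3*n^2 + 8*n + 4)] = 2*(-8*n^2 + 19*n - 36)/(9*n^4 - 48*n^3 + 40*n^2 + 64*n + 16)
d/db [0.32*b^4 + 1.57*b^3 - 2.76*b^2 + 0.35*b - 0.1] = 1.28*b^3 + 4.71*b^2 - 5.52*b + 0.35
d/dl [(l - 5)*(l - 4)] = 2*l - 9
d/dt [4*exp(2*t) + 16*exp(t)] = 8*(exp(t) + 2)*exp(t)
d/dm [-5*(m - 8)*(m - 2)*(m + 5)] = -15*m^2 + 50*m + 170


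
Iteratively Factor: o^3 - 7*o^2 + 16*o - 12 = (o - 2)*(o^2 - 5*o + 6) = (o - 2)^2*(o - 3)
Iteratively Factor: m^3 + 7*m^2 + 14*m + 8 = (m + 4)*(m^2 + 3*m + 2) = (m + 1)*(m + 4)*(m + 2)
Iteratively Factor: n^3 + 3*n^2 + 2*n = (n + 1)*(n^2 + 2*n) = (n + 1)*(n + 2)*(n)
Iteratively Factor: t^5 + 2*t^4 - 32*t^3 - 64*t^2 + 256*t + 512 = (t + 2)*(t^4 - 32*t^2 + 256) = (t + 2)*(t + 4)*(t^3 - 4*t^2 - 16*t + 64) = (t - 4)*(t + 2)*(t + 4)*(t^2 - 16) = (t - 4)*(t + 2)*(t + 4)^2*(t - 4)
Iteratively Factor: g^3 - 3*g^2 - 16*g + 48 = (g - 3)*(g^2 - 16) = (g - 4)*(g - 3)*(g + 4)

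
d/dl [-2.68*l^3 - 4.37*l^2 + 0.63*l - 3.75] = -8.04*l^2 - 8.74*l + 0.63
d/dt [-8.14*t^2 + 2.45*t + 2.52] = 2.45 - 16.28*t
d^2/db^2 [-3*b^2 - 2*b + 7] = -6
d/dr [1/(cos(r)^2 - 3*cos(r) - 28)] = (2*cos(r) - 3)*sin(r)/(sin(r)^2 + 3*cos(r) + 27)^2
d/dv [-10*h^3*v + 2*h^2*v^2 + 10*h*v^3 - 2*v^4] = -10*h^3 + 4*h^2*v + 30*h*v^2 - 8*v^3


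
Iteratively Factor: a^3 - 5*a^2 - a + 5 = (a - 1)*(a^2 - 4*a - 5) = (a - 5)*(a - 1)*(a + 1)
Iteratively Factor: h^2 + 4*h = (h + 4)*(h)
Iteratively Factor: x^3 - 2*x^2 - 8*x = (x - 4)*(x^2 + 2*x) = x*(x - 4)*(x + 2)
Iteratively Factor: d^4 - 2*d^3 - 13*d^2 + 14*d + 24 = (d - 2)*(d^3 - 13*d - 12) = (d - 2)*(d + 3)*(d^2 - 3*d - 4) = (d - 4)*(d - 2)*(d + 3)*(d + 1)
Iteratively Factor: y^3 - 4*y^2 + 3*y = (y - 1)*(y^2 - 3*y) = y*(y - 1)*(y - 3)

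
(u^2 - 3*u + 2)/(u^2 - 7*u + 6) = (u - 2)/(u - 6)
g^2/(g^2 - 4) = g^2/(g^2 - 4)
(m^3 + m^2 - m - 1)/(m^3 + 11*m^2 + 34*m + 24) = (m^2 - 1)/(m^2 + 10*m + 24)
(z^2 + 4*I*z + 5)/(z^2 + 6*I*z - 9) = (z^2 + 4*I*z + 5)/(z^2 + 6*I*z - 9)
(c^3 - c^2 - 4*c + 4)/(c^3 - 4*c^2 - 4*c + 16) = (c - 1)/(c - 4)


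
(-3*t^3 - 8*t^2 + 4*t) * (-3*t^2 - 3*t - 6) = 9*t^5 + 33*t^4 + 30*t^3 + 36*t^2 - 24*t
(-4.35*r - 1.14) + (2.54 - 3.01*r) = 1.4 - 7.36*r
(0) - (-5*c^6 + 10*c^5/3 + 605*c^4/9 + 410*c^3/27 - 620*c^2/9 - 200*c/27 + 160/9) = 5*c^6 - 10*c^5/3 - 605*c^4/9 - 410*c^3/27 + 620*c^2/9 + 200*c/27 - 160/9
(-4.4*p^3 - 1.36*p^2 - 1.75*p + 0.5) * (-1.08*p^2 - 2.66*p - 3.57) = 4.752*p^5 + 13.1728*p^4 + 21.2156*p^3 + 8.9702*p^2 + 4.9175*p - 1.785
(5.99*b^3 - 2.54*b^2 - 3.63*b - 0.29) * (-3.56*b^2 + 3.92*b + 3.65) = -21.3244*b^5 + 32.5232*b^4 + 24.8295*b^3 - 22.4682*b^2 - 14.3863*b - 1.0585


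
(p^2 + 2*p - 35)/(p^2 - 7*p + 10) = (p + 7)/(p - 2)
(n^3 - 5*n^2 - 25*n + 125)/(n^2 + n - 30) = (n^2 - 25)/(n + 6)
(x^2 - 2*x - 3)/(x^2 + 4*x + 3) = (x - 3)/(x + 3)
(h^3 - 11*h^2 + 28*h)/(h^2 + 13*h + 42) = h*(h^2 - 11*h + 28)/(h^2 + 13*h + 42)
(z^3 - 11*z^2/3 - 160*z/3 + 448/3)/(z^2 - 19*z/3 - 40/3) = (3*z^2 + 13*z - 56)/(3*z + 5)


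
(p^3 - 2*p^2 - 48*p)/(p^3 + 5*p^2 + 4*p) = (p^2 - 2*p - 48)/(p^2 + 5*p + 4)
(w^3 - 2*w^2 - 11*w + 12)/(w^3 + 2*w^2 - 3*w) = (w - 4)/w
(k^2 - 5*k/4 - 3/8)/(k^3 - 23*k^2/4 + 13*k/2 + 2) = (k - 3/2)/(k^2 - 6*k + 8)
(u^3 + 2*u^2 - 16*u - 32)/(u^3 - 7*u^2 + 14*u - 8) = (u^2 + 6*u + 8)/(u^2 - 3*u + 2)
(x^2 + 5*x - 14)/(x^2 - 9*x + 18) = (x^2 + 5*x - 14)/(x^2 - 9*x + 18)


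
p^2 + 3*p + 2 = (p + 1)*(p + 2)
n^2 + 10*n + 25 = (n + 5)^2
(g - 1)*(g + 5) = g^2 + 4*g - 5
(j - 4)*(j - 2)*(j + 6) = j^3 - 28*j + 48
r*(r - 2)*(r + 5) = r^3 + 3*r^2 - 10*r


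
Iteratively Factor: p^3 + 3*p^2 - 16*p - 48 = (p + 4)*(p^2 - p - 12) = (p + 3)*(p + 4)*(p - 4)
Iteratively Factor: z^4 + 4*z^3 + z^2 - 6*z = (z)*(z^3 + 4*z^2 + z - 6) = z*(z + 3)*(z^2 + z - 2) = z*(z - 1)*(z + 3)*(z + 2)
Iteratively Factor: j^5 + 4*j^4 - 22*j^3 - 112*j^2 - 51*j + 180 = (j - 1)*(j^4 + 5*j^3 - 17*j^2 - 129*j - 180) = (j - 1)*(j + 3)*(j^3 + 2*j^2 - 23*j - 60) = (j - 5)*(j - 1)*(j + 3)*(j^2 + 7*j + 12) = (j - 5)*(j - 1)*(j + 3)*(j + 4)*(j + 3)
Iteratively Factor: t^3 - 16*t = (t)*(t^2 - 16) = t*(t - 4)*(t + 4)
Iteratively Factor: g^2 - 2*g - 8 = (g - 4)*(g + 2)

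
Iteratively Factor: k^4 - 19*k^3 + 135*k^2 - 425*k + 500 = (k - 4)*(k^3 - 15*k^2 + 75*k - 125) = (k - 5)*(k - 4)*(k^2 - 10*k + 25) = (k - 5)^2*(k - 4)*(k - 5)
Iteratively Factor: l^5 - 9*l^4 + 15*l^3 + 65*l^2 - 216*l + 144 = (l - 1)*(l^4 - 8*l^3 + 7*l^2 + 72*l - 144) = (l - 4)*(l - 1)*(l^3 - 4*l^2 - 9*l + 36) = (l - 4)*(l - 3)*(l - 1)*(l^2 - l - 12) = (l - 4)*(l - 3)*(l - 1)*(l + 3)*(l - 4)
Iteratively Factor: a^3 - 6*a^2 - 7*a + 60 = (a - 4)*(a^2 - 2*a - 15) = (a - 4)*(a + 3)*(a - 5)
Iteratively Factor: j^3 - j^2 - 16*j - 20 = (j + 2)*(j^2 - 3*j - 10) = (j + 2)^2*(j - 5)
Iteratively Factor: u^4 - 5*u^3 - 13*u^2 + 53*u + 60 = (u + 3)*(u^3 - 8*u^2 + 11*u + 20) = (u - 4)*(u + 3)*(u^2 - 4*u - 5) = (u - 4)*(u + 1)*(u + 3)*(u - 5)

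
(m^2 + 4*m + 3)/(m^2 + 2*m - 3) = (m + 1)/(m - 1)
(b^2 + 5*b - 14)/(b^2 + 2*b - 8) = (b + 7)/(b + 4)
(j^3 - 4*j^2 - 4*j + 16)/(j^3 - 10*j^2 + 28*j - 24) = (j^2 - 2*j - 8)/(j^2 - 8*j + 12)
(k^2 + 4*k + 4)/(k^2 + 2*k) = (k + 2)/k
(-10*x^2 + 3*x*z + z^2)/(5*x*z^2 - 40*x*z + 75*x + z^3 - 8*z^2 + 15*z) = (-2*x + z)/(z^2 - 8*z + 15)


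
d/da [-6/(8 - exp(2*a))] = -12*exp(2*a)/(exp(2*a) - 8)^2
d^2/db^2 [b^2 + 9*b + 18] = 2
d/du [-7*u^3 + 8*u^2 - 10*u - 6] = -21*u^2 + 16*u - 10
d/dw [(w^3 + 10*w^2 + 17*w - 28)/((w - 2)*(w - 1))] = (w^2 - 4*w - 50)/(w^2 - 4*w + 4)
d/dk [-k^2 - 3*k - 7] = -2*k - 3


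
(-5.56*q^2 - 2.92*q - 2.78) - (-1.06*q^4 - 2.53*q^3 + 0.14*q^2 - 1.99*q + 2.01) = 1.06*q^4 + 2.53*q^3 - 5.7*q^2 - 0.93*q - 4.79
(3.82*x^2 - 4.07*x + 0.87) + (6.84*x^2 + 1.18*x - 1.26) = 10.66*x^2 - 2.89*x - 0.39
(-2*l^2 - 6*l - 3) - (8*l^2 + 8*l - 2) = -10*l^2 - 14*l - 1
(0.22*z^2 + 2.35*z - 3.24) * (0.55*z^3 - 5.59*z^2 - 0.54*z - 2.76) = 0.121*z^5 + 0.0627000000000002*z^4 - 15.0373*z^3 + 16.2354*z^2 - 4.7364*z + 8.9424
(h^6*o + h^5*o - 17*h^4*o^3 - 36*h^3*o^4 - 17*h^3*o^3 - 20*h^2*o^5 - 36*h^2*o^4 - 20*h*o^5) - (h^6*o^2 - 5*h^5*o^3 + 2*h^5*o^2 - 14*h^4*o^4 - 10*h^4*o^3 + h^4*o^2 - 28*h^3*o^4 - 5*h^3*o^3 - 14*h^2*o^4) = -h^6*o^2 + h^6*o + 5*h^5*o^3 - 2*h^5*o^2 + h^5*o + 14*h^4*o^4 - 7*h^4*o^3 - h^4*o^2 - 8*h^3*o^4 - 12*h^3*o^3 - 20*h^2*o^5 - 22*h^2*o^4 - 20*h*o^5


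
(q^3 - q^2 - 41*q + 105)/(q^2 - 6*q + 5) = (q^2 + 4*q - 21)/(q - 1)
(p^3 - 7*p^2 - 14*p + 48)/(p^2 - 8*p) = p + 1 - 6/p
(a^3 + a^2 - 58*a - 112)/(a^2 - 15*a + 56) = (a^2 + 9*a + 14)/(a - 7)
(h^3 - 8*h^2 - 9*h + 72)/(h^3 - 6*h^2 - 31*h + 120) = (h + 3)/(h + 5)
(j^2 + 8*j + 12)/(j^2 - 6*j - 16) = (j + 6)/(j - 8)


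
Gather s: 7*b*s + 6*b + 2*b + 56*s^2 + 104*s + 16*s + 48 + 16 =8*b + 56*s^2 + s*(7*b + 120) + 64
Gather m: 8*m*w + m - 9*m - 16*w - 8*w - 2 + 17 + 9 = m*(8*w - 8) - 24*w + 24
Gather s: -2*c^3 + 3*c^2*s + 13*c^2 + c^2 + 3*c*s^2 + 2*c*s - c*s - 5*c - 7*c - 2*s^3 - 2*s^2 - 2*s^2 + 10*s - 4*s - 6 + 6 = -2*c^3 + 14*c^2 - 12*c - 2*s^3 + s^2*(3*c - 4) + s*(3*c^2 + c + 6)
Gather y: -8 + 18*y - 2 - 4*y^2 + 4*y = -4*y^2 + 22*y - 10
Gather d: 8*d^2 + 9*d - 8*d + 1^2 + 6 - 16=8*d^2 + d - 9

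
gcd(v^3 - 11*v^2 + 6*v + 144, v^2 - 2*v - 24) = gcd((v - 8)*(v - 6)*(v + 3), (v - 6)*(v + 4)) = v - 6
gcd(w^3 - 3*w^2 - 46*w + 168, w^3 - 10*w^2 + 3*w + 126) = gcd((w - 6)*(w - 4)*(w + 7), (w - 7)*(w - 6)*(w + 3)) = w - 6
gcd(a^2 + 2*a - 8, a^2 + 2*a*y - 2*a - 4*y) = a - 2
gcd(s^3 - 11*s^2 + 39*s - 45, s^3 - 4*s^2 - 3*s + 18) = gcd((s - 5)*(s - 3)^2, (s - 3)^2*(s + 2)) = s^2 - 6*s + 9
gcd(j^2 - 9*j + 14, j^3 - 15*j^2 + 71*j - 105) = j - 7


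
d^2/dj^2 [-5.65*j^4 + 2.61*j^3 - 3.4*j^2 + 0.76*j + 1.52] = -67.8*j^2 + 15.66*j - 6.8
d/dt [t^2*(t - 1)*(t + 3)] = 2*t*(2*t^2 + 3*t - 3)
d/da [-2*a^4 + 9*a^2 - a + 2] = -8*a^3 + 18*a - 1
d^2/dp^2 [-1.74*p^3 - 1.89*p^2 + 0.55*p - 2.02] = -10.44*p - 3.78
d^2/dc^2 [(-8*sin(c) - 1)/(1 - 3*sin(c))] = 11*(-3*sin(c)^2 - sin(c) + 6)/(3*sin(c) - 1)^3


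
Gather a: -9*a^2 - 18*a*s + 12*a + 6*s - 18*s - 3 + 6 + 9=-9*a^2 + a*(12 - 18*s) - 12*s + 12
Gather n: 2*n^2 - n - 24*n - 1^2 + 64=2*n^2 - 25*n + 63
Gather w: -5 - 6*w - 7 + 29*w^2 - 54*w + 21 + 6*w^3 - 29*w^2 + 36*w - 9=6*w^3 - 24*w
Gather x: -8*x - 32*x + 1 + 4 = 5 - 40*x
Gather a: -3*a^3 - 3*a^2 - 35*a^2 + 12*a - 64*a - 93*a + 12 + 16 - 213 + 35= -3*a^3 - 38*a^2 - 145*a - 150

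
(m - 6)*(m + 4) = m^2 - 2*m - 24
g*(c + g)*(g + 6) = c*g^2 + 6*c*g + g^3 + 6*g^2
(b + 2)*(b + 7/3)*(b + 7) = b^3 + 34*b^2/3 + 35*b + 98/3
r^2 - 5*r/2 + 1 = (r - 2)*(r - 1/2)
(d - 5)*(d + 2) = d^2 - 3*d - 10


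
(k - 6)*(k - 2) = k^2 - 8*k + 12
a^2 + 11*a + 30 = (a + 5)*(a + 6)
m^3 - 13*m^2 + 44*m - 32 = (m - 8)*(m - 4)*(m - 1)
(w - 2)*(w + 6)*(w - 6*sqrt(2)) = w^3 - 6*sqrt(2)*w^2 + 4*w^2 - 24*sqrt(2)*w - 12*w + 72*sqrt(2)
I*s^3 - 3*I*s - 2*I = (s - 2)*(s + 1)*(I*s + I)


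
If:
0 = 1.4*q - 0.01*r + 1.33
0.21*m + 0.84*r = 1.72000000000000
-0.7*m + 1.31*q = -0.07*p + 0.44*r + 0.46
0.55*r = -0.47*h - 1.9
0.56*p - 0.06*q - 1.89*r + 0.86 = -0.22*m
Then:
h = -7.39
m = -3.27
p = 9.31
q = -0.93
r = 2.86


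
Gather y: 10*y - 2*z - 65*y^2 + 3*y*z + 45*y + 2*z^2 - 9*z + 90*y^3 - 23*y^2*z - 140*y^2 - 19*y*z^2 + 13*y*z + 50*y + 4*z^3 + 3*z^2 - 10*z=90*y^3 + y^2*(-23*z - 205) + y*(-19*z^2 + 16*z + 105) + 4*z^3 + 5*z^2 - 21*z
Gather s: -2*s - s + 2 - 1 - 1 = -3*s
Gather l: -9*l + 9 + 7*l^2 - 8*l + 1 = 7*l^2 - 17*l + 10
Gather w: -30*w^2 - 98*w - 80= -30*w^2 - 98*w - 80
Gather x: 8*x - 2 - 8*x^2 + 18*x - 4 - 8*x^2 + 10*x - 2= -16*x^2 + 36*x - 8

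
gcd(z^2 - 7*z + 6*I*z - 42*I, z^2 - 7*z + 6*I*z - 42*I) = z^2 + z*(-7 + 6*I) - 42*I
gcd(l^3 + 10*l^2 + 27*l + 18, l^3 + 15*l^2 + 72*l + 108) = l^2 + 9*l + 18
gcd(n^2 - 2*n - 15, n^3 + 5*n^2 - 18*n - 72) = n + 3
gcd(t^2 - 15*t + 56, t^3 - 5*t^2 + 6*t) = 1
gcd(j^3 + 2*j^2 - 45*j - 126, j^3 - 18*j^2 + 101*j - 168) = j - 7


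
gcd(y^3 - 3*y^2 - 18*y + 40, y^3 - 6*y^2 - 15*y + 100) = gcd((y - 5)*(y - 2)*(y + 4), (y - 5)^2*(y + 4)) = y^2 - y - 20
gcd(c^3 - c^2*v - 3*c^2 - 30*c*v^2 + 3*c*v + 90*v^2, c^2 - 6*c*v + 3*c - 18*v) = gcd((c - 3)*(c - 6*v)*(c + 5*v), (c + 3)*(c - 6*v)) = -c + 6*v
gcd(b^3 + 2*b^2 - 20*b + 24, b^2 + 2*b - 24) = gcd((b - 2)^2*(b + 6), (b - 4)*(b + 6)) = b + 6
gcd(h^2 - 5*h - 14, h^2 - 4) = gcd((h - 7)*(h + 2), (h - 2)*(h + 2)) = h + 2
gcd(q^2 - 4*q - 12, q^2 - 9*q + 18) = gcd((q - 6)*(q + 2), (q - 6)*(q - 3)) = q - 6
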